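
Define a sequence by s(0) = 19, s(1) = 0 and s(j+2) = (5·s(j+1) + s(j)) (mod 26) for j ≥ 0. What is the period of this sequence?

Computing terms: s(0) = 19,  s(1) = 0,  s(2) = 19,  s(3) = 17,  s(4) = 0,  s(5) = 17,  s(6) = 7,  s(7) = 0,  s(8) = 7,  s(9) = 9,  s(10) = 0,  s(11) = 9,  s(12) = 19,  s(13) = 0.
The sequence repeats with period 12.

12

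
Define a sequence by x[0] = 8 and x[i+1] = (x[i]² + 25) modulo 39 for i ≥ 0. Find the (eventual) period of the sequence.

3

Listing terms: x[0] = 8,  x[1] = 11,  x[2] = 29,  x[3] = 8.
Since x[3] = x[0] = 8, the sequence is periodic with period 3.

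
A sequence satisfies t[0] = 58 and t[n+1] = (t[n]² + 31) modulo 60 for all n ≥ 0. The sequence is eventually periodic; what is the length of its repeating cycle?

6

Computing terms: t[0] = 58; t[1] = 35; t[2] = 56; t[3] = 47; t[4] = 20; t[5] = 11; t[6] = 32; t[7] = 35.
Since t[7] = t[1] = 35, the sequence is eventually periodic: after a pre-period of length 1 it cycles with period 6.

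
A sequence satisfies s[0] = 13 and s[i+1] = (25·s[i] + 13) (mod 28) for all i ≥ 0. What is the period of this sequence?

12

Listing terms: s[0] = 13, s[1] = 2, s[2] = 7, s[3] = 20, s[4] = 9, s[5] = 14, s[6] = 27, s[7] = 16, s[8] = 21, s[9] = 6, s[10] = 23, s[11] = 0, s[12] = 13.
The sequence repeats with period 12.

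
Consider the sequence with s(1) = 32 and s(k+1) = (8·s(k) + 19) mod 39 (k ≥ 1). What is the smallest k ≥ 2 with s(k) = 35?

3

Computing terms: s(1) = 32; s(2) = 2; s(3) = 35; s(4) = 26; s(5) = 32.
The sequence repeats with period 4.
The value 35 first appears (with k ≥ 2) at s(3).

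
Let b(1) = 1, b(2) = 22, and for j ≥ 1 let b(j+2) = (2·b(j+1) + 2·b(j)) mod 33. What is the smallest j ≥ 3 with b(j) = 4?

4

We have b(1) = 1, b(2) = 22, b(3) = 13, b(4) = 4, b(5) = 1, b(6) = 10, b(7) = 22, b(8) = 31, b(9) = 7, b(10) = 10, b(11) = 1, b(12) = 22.
The sequence repeats with period 10.
The value 4 first appears (with j ≥ 3) at b(4).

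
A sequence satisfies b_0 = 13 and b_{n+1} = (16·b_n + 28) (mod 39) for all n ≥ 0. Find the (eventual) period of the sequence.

3

We have b_0 = 13; b_1 = 2; b_2 = 21; b_3 = 13.
The sequence repeats with period 3.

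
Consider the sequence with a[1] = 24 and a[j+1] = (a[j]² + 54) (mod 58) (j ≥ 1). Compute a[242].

50

Computing terms: a[1] = 24, a[2] = 50, a[3] = 2, a[4] = 0, a[5] = 54, a[6] = 12, a[7] = 24.
Since a[7] = a[1] = 24, the sequence is periodic with period 6.
So a[242] = a[1 + ((242-1) mod 6)] = a[2] = 50.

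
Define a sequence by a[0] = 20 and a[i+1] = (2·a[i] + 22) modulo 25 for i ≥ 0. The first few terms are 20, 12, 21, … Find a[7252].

Listing terms: a[0] = 20; a[1] = 12; a[2] = 21; a[3] = 14; a[4] = 0; a[5] = 22; a[6] = 16; a[7] = 4; a[8] = 5; a[9] = 7; a[10] = 11; a[11] = 19; a[12] = 10; a[13] = 17; a[14] = 6; a[15] = 9; a[16] = 15; a[17] = 2; a[18] = 1; a[19] = 24; a[20] = 20.
The sequence repeats with period 20.
(7252 - 0) mod 20 = 12, so a[7252] = a[12] = 10.

10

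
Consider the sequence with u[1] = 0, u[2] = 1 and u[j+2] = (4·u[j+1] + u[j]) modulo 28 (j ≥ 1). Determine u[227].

4

Listing terms: u[1] = 0, u[2] = 1, u[3] = 4, u[4] = 17, u[5] = 16, u[6] = 25, u[7] = 4, u[8] = 13, u[9] = 0, u[10] = 13, u[11] = 24, u[12] = 25, u[13] = 12, u[14] = 17, u[15] = 24, u[16] = 1, u[17] = 0, u[18] = 1.
Since (u[17], u[18]) = (u[1], u[2]) = (0, 1) (two consecutive terms determine the rest), the sequence is periodic with period 16.
So u[227] = u[1 + ((227-1) mod 16)] = u[3] = 4.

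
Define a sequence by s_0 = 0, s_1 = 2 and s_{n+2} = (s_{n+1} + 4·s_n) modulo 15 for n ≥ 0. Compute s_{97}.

2

We have s_0 = 0; s_1 = 2; s_2 = 2; s_3 = 10; s_4 = 3; s_5 = 13; s_6 = 10; s_7 = 2; s_8 = 12; s_9 = 5; s_{10} = 8; s_{11} = 13; s_{12} = 0; s_{13} = 7; s_{14} = 7; s_{15} = 5; s_{16} = 3; s_{17} = 8; s_{18} = 5; s_{19} = 7; s_{20} = 12; s_{21} = 10; s_{22} = 13; s_{23} = 8; s_{24} = 0; s_{25} = 2.
The sequence repeats with period 24.
So s_{97} = s_{0 + ((97-0) mod 24)} = s_1 = 2.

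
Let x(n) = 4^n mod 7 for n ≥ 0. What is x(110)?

x(0) = 1,  x(1) = 4,  x(2) = 2,  x(3) = 1.
The sequence repeats with period 3.
So x(110) = x(0 + ((110-0) mod 3)) = x(2) = 2.

2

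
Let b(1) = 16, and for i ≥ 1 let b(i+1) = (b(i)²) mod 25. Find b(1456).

21

b(1) = 16; b(2) = 6; b(3) = 11; b(4) = 21; b(5) = 16.
The sequence repeats with period 4.
So b(1456) = b(1 + ((1456-1) mod 4)) = b(4) = 21.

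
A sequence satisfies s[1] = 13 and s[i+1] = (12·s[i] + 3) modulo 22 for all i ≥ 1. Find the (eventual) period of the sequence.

s[1] = 13,  s[2] = 5,  s[3] = 19,  s[4] = 11,  s[5] = 3,  s[6] = 17,  s[7] = 9,  s[8] = 1,  s[9] = 15,  s[10] = 7,  s[11] = 21,  s[12] = 13.
The sequence repeats with period 11.

11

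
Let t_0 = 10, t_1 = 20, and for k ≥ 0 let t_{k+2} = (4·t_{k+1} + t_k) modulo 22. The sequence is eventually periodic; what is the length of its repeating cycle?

Listing terms: t_0 = 10,  t_1 = 20,  t_2 = 2,  t_3 = 6,  t_4 = 4,  t_5 = 0,  t_6 = 4,  t_7 = 16,  t_8 = 2,  t_9 = 2,  t_{10} = 10,  t_{11} = 20.
Since (t_{10}, t_{11}) = (t_0, t_1) = (10, 20) (two consecutive terms determine the rest), the sequence is periodic with period 10.

10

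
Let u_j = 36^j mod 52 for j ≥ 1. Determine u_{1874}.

We have u_1 = 36, u_2 = 48, u_3 = 12, u_4 = 16, u_5 = 4, u_6 = 40, u_7 = 36.
Since u_7 = u_1 = 36, the sequence is periodic with period 6.
(1874 - 1) mod 6 = 1, so u_{1874} = u_2 = 48.

48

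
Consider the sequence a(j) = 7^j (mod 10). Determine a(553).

7

a(1) = 7,  a(2) = 9,  a(3) = 3,  a(4) = 1,  a(5) = 7.
Since a(5) = a(1) = 7, the sequence is periodic with period 4.
(553 - 1) mod 4 = 0, so a(553) = a(1) = 7.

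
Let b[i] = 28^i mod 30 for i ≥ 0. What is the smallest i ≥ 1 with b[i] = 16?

4

Computing terms: b[0] = 1, b[1] = 28, b[2] = 4, b[3] = 22, b[4] = 16, b[5] = 28.
Since b[5] = b[1] = 28, the sequence is eventually periodic: after a pre-period of length 1 it cycles with period 4.
The value 16 first appears (with i ≥ 1) at b[4].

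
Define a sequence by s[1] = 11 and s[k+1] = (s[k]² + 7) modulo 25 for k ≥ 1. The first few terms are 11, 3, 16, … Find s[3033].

11

We have s[1] = 11, s[2] = 3, s[3] = 16, s[4] = 13, s[5] = 1, s[6] = 8, s[7] = 21, s[8] = 23, s[9] = 11.
Since s[9] = s[1] = 11, the sequence is periodic with period 8.
So s[3033] = s[1 + ((3033-1) mod 8)] = s[1] = 11.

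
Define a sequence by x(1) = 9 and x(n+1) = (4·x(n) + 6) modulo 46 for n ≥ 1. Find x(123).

42

x(1) = 9, x(2) = 42, x(3) = 36, x(4) = 12, x(5) = 8, x(6) = 38, x(7) = 20, x(8) = 40, x(9) = 28, x(10) = 26, x(11) = 18, x(12) = 32, x(13) = 42.
Since x(13) = x(2) = 42, the sequence is eventually periodic: after a pre-period of length 1 it cycles with period 11.
For n ≥ 2, x(n) depends only on (n - 2) mod 11. (123 - 2) mod 11 = 0, so x(123) = x(2) = 42.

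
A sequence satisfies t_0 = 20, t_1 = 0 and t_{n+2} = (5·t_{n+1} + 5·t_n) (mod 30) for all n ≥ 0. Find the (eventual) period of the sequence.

3

Computing terms: t_0 = 20, t_1 = 0, t_2 = 10, t_3 = 20, t_4 = 0.
The sequence repeats with period 3.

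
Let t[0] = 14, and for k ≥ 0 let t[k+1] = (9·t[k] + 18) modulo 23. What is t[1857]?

13

Computing terms: t[0] = 14, t[1] = 6, t[2] = 3, t[3] = 22, t[4] = 9, t[5] = 7, t[6] = 12, t[7] = 11, t[8] = 2, t[9] = 13, t[10] = 20, t[11] = 14.
Since t[11] = t[0] = 14, the sequence is periodic with period 11.
(1857 - 0) mod 11 = 9, so t[1857] = t[9] = 13.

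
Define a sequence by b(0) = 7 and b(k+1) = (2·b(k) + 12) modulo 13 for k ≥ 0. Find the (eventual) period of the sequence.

12

Listing terms: b(0) = 7, b(1) = 0, b(2) = 12, b(3) = 10, b(4) = 6, b(5) = 11, b(6) = 8, b(7) = 2, b(8) = 3, b(9) = 5, b(10) = 9, b(11) = 4, b(12) = 7.
Since b(12) = b(0) = 7, the sequence is periodic with period 12.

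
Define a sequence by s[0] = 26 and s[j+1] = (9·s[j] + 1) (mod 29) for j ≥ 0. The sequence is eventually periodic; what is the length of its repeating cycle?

Computing terms: s[0] = 26,  s[1] = 3,  s[2] = 28,  s[3] = 21,  s[4] = 16,  s[5] = 0,  s[6] = 1,  s[7] = 10,  s[8] = 4,  s[9] = 8,  s[10] = 15,  s[11] = 20,  s[12] = 7,  s[13] = 6,  s[14] = 26.
Since s[14] = s[0] = 26, the sequence is periodic with period 14.

14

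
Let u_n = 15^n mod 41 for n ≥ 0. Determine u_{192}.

16

u_0 = 1, u_1 = 15, u_2 = 20, u_3 = 13, u_4 = 31, u_5 = 14, u_6 = 5, u_7 = 34, u_8 = 18, u_9 = 24, u_{10} = 32, u_{11} = 29, u_{12} = 25, u_{13} = 6, u_{14} = 8, u_{15} = 38, u_{16} = 37, u_{17} = 22, u_{18} = 2, u_{19} = 30, u_{20} = 40, u_{21} = 26, u_{22} = 21, u_{23} = 28, u_{24} = 10, u_{25} = 27, u_{26} = 36, u_{27} = 7, u_{28} = 23, u_{29} = 17, u_{30} = 9, u_{31} = 12, u_{32} = 16, u_{33} = 35, u_{34} = 33, u_{35} = 3, u_{36} = 4, u_{37} = 19, u_{38} = 39, u_{39} = 11, u_{40} = 1.
Since u_{40} = u_0 = 1, the sequence is periodic with period 40.
So u_{192} = u_{0 + ((192-0) mod 40)} = u_{32} = 16.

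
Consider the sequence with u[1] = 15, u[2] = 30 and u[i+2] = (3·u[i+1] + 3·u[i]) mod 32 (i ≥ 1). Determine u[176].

Listing terms: u[1] = 15; u[2] = 30; u[3] = 7; u[4] = 15; u[5] = 2; u[6] = 19; u[7] = 31; u[8] = 22; u[9] = 31; u[10] = 31; u[11] = 26; u[12] = 11; u[13] = 15; u[14] = 14; u[15] = 23; u[16] = 15; u[17] = 18; u[18] = 3; u[19] = 31; u[20] = 6; u[21] = 15; u[22] = 31; u[23] = 10; u[24] = 27; u[25] = 15; u[26] = 30.
Since (u[25], u[26]) = (u[1], u[2]) = (15, 30) (two consecutive terms determine the rest), the sequence is periodic with period 24.
(176 - 1) mod 24 = 7, so u[176] = u[8] = 22.

22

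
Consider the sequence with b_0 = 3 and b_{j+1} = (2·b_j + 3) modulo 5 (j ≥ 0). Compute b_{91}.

b_0 = 3; b_1 = 4; b_2 = 1; b_3 = 0; b_4 = 3.
Since b_4 = b_0 = 3, the sequence is periodic with period 4.
So b_{91} = b_{0 + ((91-0) mod 4)} = b_3 = 0.

0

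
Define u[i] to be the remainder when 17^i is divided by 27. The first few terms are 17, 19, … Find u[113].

We have u[1] = 17, u[2] = 19, u[3] = 26, u[4] = 10, u[5] = 8, u[6] = 1, u[7] = 17.
Since u[7] = u[1] = 17, the sequence is periodic with period 6.
(113 - 1) mod 6 = 4, so u[113] = u[5] = 8.

8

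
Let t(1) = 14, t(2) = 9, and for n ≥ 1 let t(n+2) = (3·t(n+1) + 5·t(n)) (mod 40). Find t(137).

13

Computing terms: t(1) = 14, t(2) = 9, t(3) = 17, t(4) = 16, t(5) = 13, t(6) = 39, t(7) = 22, t(8) = 21, t(9) = 13, t(10) = 24, t(11) = 17, t(12) = 11, t(13) = 38, t(14) = 9, t(15) = 17.
Since (t(14), t(15)) = (t(2), t(3)) = (9, 17) (two consecutive terms determine the rest), the sequence is eventually periodic: after a pre-period of length 1 it cycles with period 12.
For n ≥ 2, t(n) depends only on (n - 2) mod 12. (137 - 2) mod 12 = 3, so t(137) = t(5) = 13.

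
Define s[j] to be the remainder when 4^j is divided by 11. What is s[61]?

Listing terms: s[0] = 1; s[1] = 4; s[2] = 5; s[3] = 9; s[4] = 3; s[5] = 1.
Since s[5] = s[0] = 1, the sequence is periodic with period 5.
(61 - 0) mod 5 = 1, so s[61] = s[1] = 4.

4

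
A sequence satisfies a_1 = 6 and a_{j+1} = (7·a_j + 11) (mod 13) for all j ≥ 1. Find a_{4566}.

a_1 = 6; a_2 = 1; a_3 = 5; a_4 = 7; a_5 = 8; a_6 = 2; a_7 = 12; a_8 = 4; a_9 = 0; a_{10} = 11; a_{11} = 10; a_{12} = 3; a_{13} = 6.
The sequence repeats with period 12.
So a_{4566} = a_{1 + ((4566-1) mod 12)} = a_6 = 2.

2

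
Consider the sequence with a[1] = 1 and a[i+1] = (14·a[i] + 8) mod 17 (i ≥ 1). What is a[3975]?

4

Computing terms: a[1] = 1; a[2] = 5; a[3] = 10; a[4] = 12; a[5] = 6; a[6] = 7; a[7] = 4; a[8] = 13; a[9] = 3; a[10] = 16; a[11] = 11; a[12] = 9; a[13] = 15; a[14] = 14; a[15] = 0; a[16] = 8; a[17] = 1.
The sequence repeats with period 16.
So a[3975] = a[1 + ((3975-1) mod 16)] = a[7] = 4.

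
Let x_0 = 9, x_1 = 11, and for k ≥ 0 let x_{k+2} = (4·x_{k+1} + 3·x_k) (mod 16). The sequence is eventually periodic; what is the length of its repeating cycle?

4

We have x_0 = 9,  x_1 = 11,  x_2 = 7,  x_3 = 13,  x_4 = 9,  x_5 = 11.
Since (x_4, x_5) = (x_0, x_1) = (9, 11) (two consecutive terms determine the rest), the sequence is periodic with period 4.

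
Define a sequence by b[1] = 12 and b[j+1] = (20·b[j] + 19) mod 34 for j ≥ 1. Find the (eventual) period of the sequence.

16

We have b[1] = 12, b[2] = 21, b[3] = 31, b[4] = 27, b[5] = 15, b[6] = 13, b[7] = 7, b[8] = 23, b[9] = 3, b[10] = 11, b[11] = 1, b[12] = 5, b[13] = 17, b[14] = 19, b[15] = 25, b[16] = 9, b[17] = 29, b[18] = 21.
Since b[18] = b[2] = 21, the sequence is eventually periodic: after a pre-period of length 1 it cycles with period 16.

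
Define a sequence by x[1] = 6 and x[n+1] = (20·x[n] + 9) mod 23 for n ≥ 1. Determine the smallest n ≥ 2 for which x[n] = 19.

9

Listing terms: x[1] = 6; x[2] = 14; x[3] = 13; x[4] = 16; x[5] = 7; x[6] = 11; x[7] = 22; x[8] = 12; x[9] = 19; x[10] = 21; x[11] = 15; x[12] = 10; x[13] = 2; x[14] = 3; x[15] = 0; x[16] = 9; x[17] = 5; x[18] = 17; x[19] = 4; x[20] = 20; x[21] = 18; x[22] = 1; x[23] = 6.
The sequence repeats with period 22.
The value 19 first appears (with n ≥ 2) at x[9].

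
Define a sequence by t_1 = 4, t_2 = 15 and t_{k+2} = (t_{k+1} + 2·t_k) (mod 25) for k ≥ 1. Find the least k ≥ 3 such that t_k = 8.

11

t_1 = 4, t_2 = 15, t_3 = 23, t_4 = 3, t_5 = 24, t_6 = 5, t_7 = 3, t_8 = 13, t_9 = 19, t_{10} = 20, t_{11} = 8, t_{12} = 23, t_{13} = 14, t_{14} = 10, t_{15} = 13, t_{16} = 8, t_{17} = 9, t_{18} = 0, t_{19} = 18, t_{20} = 18, t_{21} = 4, t_{22} = 15.
The sequence repeats with period 20.
The value 8 first appears (with k ≥ 3) at t_{11}.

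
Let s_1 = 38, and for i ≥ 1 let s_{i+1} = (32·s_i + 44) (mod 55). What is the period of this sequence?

s_1 = 38; s_2 = 50; s_3 = 49; s_4 = 17; s_5 = 38.
The sequence repeats with period 4.

4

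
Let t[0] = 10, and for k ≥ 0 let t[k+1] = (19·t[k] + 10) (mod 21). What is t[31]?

Listing terms: t[0] = 10; t[1] = 11; t[2] = 9; t[3] = 13; t[4] = 5; t[5] = 0; t[6] = 10.
The sequence repeats with period 6.
So t[31] = t[0 + ((31-0) mod 6)] = t[1] = 11.

11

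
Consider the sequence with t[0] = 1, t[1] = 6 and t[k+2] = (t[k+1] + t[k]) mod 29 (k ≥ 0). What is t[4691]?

Listing terms: t[0] = 1; t[1] = 6; t[2] = 7; t[3] = 13; t[4] = 20; t[5] = 4; t[6] = 24; t[7] = 28; t[8] = 23; t[9] = 22; t[10] = 16; t[11] = 9; t[12] = 25; t[13] = 5; t[14] = 1; t[15] = 6.
The sequence repeats with period 14.
(4691 - 0) mod 14 = 1, so t[4691] = t[1] = 6.

6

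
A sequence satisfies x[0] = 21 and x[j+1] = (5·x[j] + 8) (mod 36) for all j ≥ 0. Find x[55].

x[0] = 21, x[1] = 5, x[2] = 33, x[3] = 29, x[4] = 9, x[5] = 17, x[6] = 21.
The sequence repeats with period 6.
So x[55] = x[0 + ((55-0) mod 6)] = x[1] = 5.

5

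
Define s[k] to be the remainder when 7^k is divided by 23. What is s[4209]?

5

Computing terms: s[0] = 1; s[1] = 7; s[2] = 3; s[3] = 21; s[4] = 9; s[5] = 17; s[6] = 4; s[7] = 5; s[8] = 12; s[9] = 15; s[10] = 13; s[11] = 22; s[12] = 16; s[13] = 20; s[14] = 2; s[15] = 14; s[16] = 6; s[17] = 19; s[18] = 18; s[19] = 11; s[20] = 8; s[21] = 10; s[22] = 1.
The sequence repeats with period 22.
(4209 - 0) mod 22 = 7, so s[4209] = s[7] = 5.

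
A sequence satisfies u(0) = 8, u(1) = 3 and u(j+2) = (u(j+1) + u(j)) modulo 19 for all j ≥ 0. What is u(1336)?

6

u(0) = 8; u(1) = 3; u(2) = 11; u(3) = 14; u(4) = 6; u(5) = 1; u(6) = 7; u(7) = 8; u(8) = 15; u(9) = 4; u(10) = 0; u(11) = 4; u(12) = 4; u(13) = 8; u(14) = 12; u(15) = 1; u(16) = 13; u(17) = 14; u(18) = 8; u(19) = 3.
Since (u(18), u(19)) = (u(0), u(1)) = (8, 3) (two consecutive terms determine the rest), the sequence is periodic with period 18.
(1336 - 0) mod 18 = 4, so u(1336) = u(4) = 6.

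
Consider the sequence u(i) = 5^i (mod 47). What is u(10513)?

22

u(1) = 5,  u(2) = 25,  u(3) = 31,  u(4) = 14,  u(5) = 23,  u(6) = 21,  u(7) = 11,  u(8) = 8,  u(9) = 40,  u(10) = 12,  u(11) = 13,  u(12) = 18,  u(13) = 43,  u(14) = 27,  u(15) = 41,  u(16) = 17,  u(17) = 38,  u(18) = 2,  u(19) = 10,  u(20) = 3,  u(21) = 15,  u(22) = 28,  u(23) = 46,  u(24) = 42,  u(25) = 22,  u(26) = 16,  u(27) = 33,  u(28) = 24,  u(29) = 26,  u(30) = 36,  u(31) = 39,  u(32) = 7,  u(33) = 35,  u(34) = 34,  u(35) = 29,  u(36) = 4,  u(37) = 20,  u(38) = 6,  u(39) = 30,  u(40) = 9,  u(41) = 45,  u(42) = 37,  u(43) = 44,  u(44) = 32,  u(45) = 19,  u(46) = 1,  u(47) = 5.
The sequence repeats with period 46.
(10513 - 1) mod 46 = 24, so u(10513) = u(25) = 22.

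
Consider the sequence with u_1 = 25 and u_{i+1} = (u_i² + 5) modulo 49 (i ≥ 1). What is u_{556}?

30

u_1 = 25,  u_2 = 42,  u_3 = 5,  u_4 = 30,  u_5 = 23,  u_6 = 44,  u_7 = 30.
Since u_7 = u_4 = 30, the sequence is eventually periodic: after a pre-period of length 3 it cycles with period 3.
For i ≥ 4, u_i depends only on (i - 4) mod 3. (556 - 4) mod 3 = 0, so u_{556} = u_4 = 30.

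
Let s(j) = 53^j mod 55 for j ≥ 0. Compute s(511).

42

s(0) = 1,  s(1) = 53,  s(2) = 4,  s(3) = 47,  s(4) = 16,  s(5) = 23,  s(6) = 9,  s(7) = 37,  s(8) = 36,  s(9) = 38,  s(10) = 34,  s(11) = 42,  s(12) = 26,  s(13) = 3,  s(14) = 49,  s(15) = 12,  s(16) = 31,  s(17) = 48,  s(18) = 14,  s(19) = 27,  s(20) = 1.
The sequence repeats with period 20.
So s(511) = s(0 + ((511-0) mod 20)) = s(11) = 42.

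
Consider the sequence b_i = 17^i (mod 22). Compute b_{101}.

We have b_1 = 17; b_2 = 3; b_3 = 7; b_4 = 9; b_5 = 21; b_6 = 5; b_7 = 19; b_8 = 15; b_9 = 13; b_{10} = 1; b_{11} = 17.
Since b_{11} = b_1 = 17, the sequence is periodic with period 10.
(101 - 1) mod 10 = 0, so b_{101} = b_1 = 17.

17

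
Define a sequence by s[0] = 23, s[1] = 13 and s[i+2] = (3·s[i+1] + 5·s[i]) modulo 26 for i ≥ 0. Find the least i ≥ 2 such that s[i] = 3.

10

We have s[0] = 23; s[1] = 13; s[2] = 24; s[3] = 7; s[4] = 11; s[5] = 16; s[6] = 25; s[7] = 25; s[8] = 18; s[9] = 23; s[10] = 3; s[11] = 20; s[12] = 23; s[13] = 13.
The sequence repeats with period 12.
The value 3 first appears (with i ≥ 2) at s[10].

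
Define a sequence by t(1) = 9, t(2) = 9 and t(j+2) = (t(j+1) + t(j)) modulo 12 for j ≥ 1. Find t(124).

3

t(1) = 9,  t(2) = 9,  t(3) = 6,  t(4) = 3,  t(5) = 9,  t(6) = 0,  t(7) = 9,  t(8) = 9.
The sequence repeats with period 6.
(124 - 1) mod 6 = 3, so t(124) = t(4) = 3.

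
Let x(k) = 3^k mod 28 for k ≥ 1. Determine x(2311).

3

We have x(1) = 3; x(2) = 9; x(3) = 27; x(4) = 25; x(5) = 19; x(6) = 1; x(7) = 3.
The sequence repeats with period 6.
(2311 - 1) mod 6 = 0, so x(2311) = x(1) = 3.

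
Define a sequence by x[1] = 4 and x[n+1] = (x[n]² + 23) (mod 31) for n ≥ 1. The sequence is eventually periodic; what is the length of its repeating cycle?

3

x[1] = 4; x[2] = 8; x[3] = 25; x[4] = 28; x[5] = 1; x[6] = 24; x[7] = 10; x[8] = 30; x[9] = 24.
Since x[9] = x[6] = 24, the sequence is eventually periodic: after a pre-period of length 5 it cycles with period 3.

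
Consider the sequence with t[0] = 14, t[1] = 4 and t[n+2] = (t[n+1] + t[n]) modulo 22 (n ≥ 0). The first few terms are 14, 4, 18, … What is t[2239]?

12

We have t[0] = 14,  t[1] = 4,  t[2] = 18,  t[3] = 0,  t[4] = 18,  t[5] = 18,  t[6] = 14,  t[7] = 10,  t[8] = 2,  t[9] = 12,  t[10] = 14,  t[11] = 4.
The sequence repeats with period 10.
So t[2239] = t[0 + ((2239-0) mod 10)] = t[9] = 12.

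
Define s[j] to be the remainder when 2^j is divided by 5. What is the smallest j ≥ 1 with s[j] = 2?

We have s[0] = 1,  s[1] = 2,  s[2] = 4,  s[3] = 3,  s[4] = 1.
The sequence repeats with period 4.
The value 2 first appears (with j ≥ 1) at s[1].

1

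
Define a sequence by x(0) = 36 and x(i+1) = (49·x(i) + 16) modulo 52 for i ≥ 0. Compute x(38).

Computing terms: x(0) = 36, x(1) = 12, x(2) = 32, x(3) = 24, x(4) = 48, x(5) = 28, x(6) = 36.
The sequence repeats with period 6.
(38 - 0) mod 6 = 2, so x(38) = x(2) = 32.

32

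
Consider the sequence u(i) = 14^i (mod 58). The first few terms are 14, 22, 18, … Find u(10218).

Listing terms: u(1) = 14, u(2) = 22, u(3) = 18, u(4) = 20, u(5) = 48, u(6) = 34, u(7) = 12, u(8) = 52, u(9) = 32, u(10) = 42, u(11) = 8, u(12) = 54, u(13) = 2, u(14) = 28, u(15) = 44, u(16) = 36, u(17) = 40, u(18) = 38, u(19) = 10, u(20) = 24, u(21) = 46, u(22) = 6, u(23) = 26, u(24) = 16, u(25) = 50, u(26) = 4, u(27) = 56, u(28) = 30, u(29) = 14.
Since u(29) = u(1) = 14, the sequence is periodic with period 28.
So u(10218) = u(1 + ((10218-1) mod 28)) = u(26) = 4.

4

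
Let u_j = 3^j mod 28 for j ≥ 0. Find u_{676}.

Computing terms: u_0 = 1, u_1 = 3, u_2 = 9, u_3 = 27, u_4 = 25, u_5 = 19, u_6 = 1.
Since u_6 = u_0 = 1, the sequence is periodic with period 6.
(676 - 0) mod 6 = 4, so u_{676} = u_4 = 25.

25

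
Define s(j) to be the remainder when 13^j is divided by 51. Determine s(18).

We have s(0) = 1, s(1) = 13, s(2) = 16, s(3) = 4, s(4) = 1.
Since s(4) = s(0) = 1, the sequence is periodic with period 4.
(18 - 0) mod 4 = 2, so s(18) = s(2) = 16.

16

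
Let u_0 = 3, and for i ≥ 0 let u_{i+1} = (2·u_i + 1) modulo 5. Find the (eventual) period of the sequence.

u_0 = 3, u_1 = 2, u_2 = 0, u_3 = 1, u_4 = 3.
Since u_4 = u_0 = 3, the sequence is periodic with period 4.

4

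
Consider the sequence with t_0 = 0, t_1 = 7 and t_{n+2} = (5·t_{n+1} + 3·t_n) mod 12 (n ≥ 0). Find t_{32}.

11

t_0 = 0, t_1 = 7, t_2 = 11, t_3 = 4, t_4 = 5, t_5 = 1, t_6 = 8, t_7 = 7, t_8 = 11.
Since (t_7, t_8) = (t_1, t_2) = (7, 11) (two consecutive terms determine the rest), the sequence is eventually periodic: after a pre-period of length 1 it cycles with period 6.
For n ≥ 1, t_n depends only on (n - 1) mod 6. (32 - 1) mod 6 = 1, so t_{32} = t_2 = 11.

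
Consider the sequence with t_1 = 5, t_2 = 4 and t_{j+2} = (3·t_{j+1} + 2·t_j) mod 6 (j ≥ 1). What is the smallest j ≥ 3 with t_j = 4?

3

We have t_1 = 5, t_2 = 4, t_3 = 4, t_4 = 2, t_5 = 2, t_6 = 4, t_7 = 4.
Since (t_6, t_7) = (t_2, t_3) = (4, 4) (two consecutive terms determine the rest), the sequence is eventually periodic: after a pre-period of length 1 it cycles with period 4.
The value 4 first appears (with j ≥ 3) at t_3.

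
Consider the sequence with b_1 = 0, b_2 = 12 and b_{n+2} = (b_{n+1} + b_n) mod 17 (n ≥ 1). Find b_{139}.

6

Computing terms: b_1 = 0; b_2 = 12; b_3 = 12; b_4 = 7; b_5 = 2; b_6 = 9; b_7 = 11; b_8 = 3; b_9 = 14; b_{10} = 0; b_{11} = 14; b_{12} = 14; b_{13} = 11; b_{14} = 8; b_{15} = 2; b_{16} = 10; b_{17} = 12; b_{18} = 5; b_{19} = 0; b_{20} = 5; b_{21} = 5; b_{22} = 10; b_{23} = 15; b_{24} = 8; b_{25} = 6; b_{26} = 14; b_{27} = 3; b_{28} = 0; b_{29} = 3; b_{30} = 3; b_{31} = 6; b_{32} = 9; b_{33} = 15; b_{34} = 7; b_{35} = 5; b_{36} = 12; b_{37} = 0; b_{38} = 12.
Since (b_{37}, b_{38}) = (b_1, b_2) = (0, 12) (two consecutive terms determine the rest), the sequence is periodic with period 36.
So b_{139} = b_{1 + ((139-1) mod 36)} = b_{31} = 6.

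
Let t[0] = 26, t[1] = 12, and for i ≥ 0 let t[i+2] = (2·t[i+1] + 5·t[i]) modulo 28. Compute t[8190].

Listing terms: t[0] = 26, t[1] = 12, t[2] = 14, t[3] = 4, t[4] = 22, t[5] = 8, t[6] = 14, t[7] = 12, t[8] = 10, t[9] = 24, t[10] = 14, t[11] = 8, t[12] = 2, t[13] = 16, t[14] = 14, t[15] = 24, t[16] = 6, t[17] = 20, t[18] = 14, t[19] = 16, t[20] = 18, t[21] = 4, t[22] = 14, t[23] = 20, t[24] = 26, t[25] = 12.
The sequence repeats with period 24.
So t[8190] = t[0 + ((8190-0) mod 24)] = t[6] = 14.

14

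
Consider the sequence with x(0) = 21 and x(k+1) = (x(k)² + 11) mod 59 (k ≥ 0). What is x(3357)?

We have x(0) = 21,  x(1) = 39,  x(2) = 57,  x(3) = 15,  x(4) = 0,  x(5) = 11,  x(6) = 14,  x(7) = 30,  x(8) = 26,  x(9) = 38,  x(10) = 39.
Since x(10) = x(1) = 39, the sequence is eventually periodic: after a pre-period of length 1 it cycles with period 9.
For k ≥ 1, x(k) depends only on (k - 1) mod 9. (3357 - 1) mod 9 = 8, so x(3357) = x(9) = 38.

38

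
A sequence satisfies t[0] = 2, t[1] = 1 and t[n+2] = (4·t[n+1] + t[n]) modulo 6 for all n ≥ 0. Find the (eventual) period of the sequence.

Computing terms: t[0] = 2,  t[1] = 1,  t[2] = 0,  t[3] = 1,  t[4] = 4,  t[5] = 5,  t[6] = 0,  t[7] = 5,  t[8] = 2,  t[9] = 1.
The sequence repeats with period 8.

8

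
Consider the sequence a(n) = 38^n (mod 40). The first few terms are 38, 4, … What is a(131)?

a(1) = 38; a(2) = 4; a(3) = 32; a(4) = 16; a(5) = 8; a(6) = 24; a(7) = 32.
Since a(7) = a(3) = 32, the sequence is eventually periodic: after a pre-period of length 2 it cycles with period 4.
For n ≥ 3, a(n) depends only on (n - 3) mod 4. (131 - 3) mod 4 = 0, so a(131) = a(3) = 32.

32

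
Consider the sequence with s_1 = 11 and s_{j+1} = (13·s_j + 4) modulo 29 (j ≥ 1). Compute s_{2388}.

27

Listing terms: s_1 = 11,  s_2 = 2,  s_3 = 1,  s_4 = 17,  s_5 = 22,  s_6 = 0,  s_7 = 4,  s_8 = 27,  s_9 = 7,  s_{10} = 8,  s_{11} = 21,  s_{12} = 16,  s_{13} = 9,  s_{14} = 5,  s_{15} = 11.
Since s_{15} = s_1 = 11, the sequence is periodic with period 14.
So s_{2388} = s_{1 + ((2388-1) mod 14)} = s_8 = 27.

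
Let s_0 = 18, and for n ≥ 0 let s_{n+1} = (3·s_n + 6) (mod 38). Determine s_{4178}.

We have s_0 = 18,  s_1 = 22,  s_2 = 34,  s_3 = 32,  s_4 = 26,  s_5 = 8,  s_6 = 30,  s_7 = 20,  s_8 = 28,  s_9 = 14,  s_{10} = 10,  s_{11} = 36,  s_{12} = 0,  s_{13} = 6,  s_{14} = 24,  s_{15} = 2,  s_{16} = 12,  s_{17} = 4,  s_{18} = 18.
Since s_{18} = s_0 = 18, the sequence is periodic with period 18.
So s_{4178} = s_{0 + ((4178-0) mod 18)} = s_2 = 34.

34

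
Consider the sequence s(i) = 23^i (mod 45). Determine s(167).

Listing terms: s(1) = 23; s(2) = 34; s(3) = 17; s(4) = 31; s(5) = 38; s(6) = 19; s(7) = 32; s(8) = 16; s(9) = 8; s(10) = 4; s(11) = 2; s(12) = 1; s(13) = 23.
Since s(13) = s(1) = 23, the sequence is periodic with period 12.
(167 - 1) mod 12 = 10, so s(167) = s(11) = 2.

2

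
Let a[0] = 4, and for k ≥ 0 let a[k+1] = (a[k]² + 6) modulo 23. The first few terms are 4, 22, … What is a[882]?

7

We have a[0] = 4; a[1] = 22; a[2] = 7; a[3] = 9; a[4] = 18; a[5] = 8; a[6] = 1; a[7] = 7.
Since a[7] = a[2] = 7, the sequence is eventually periodic: after a pre-period of length 2 it cycles with period 5.
For k ≥ 2, a[k] depends only on (k - 2) mod 5. (882 - 2) mod 5 = 0, so a[882] = a[2] = 7.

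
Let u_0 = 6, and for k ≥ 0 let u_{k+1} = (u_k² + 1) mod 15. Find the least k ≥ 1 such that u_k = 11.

u_0 = 6; u_1 = 7; u_2 = 5; u_3 = 11; u_4 = 2; u_5 = 5.
Since u_5 = u_2 = 5, the sequence is eventually periodic: after a pre-period of length 2 it cycles with period 3.
The value 11 first appears (with k ≥ 1) at u_3.

3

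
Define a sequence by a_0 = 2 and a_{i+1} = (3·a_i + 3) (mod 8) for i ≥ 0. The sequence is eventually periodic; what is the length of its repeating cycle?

We have a_0 = 2; a_1 = 1; a_2 = 6; a_3 = 5; a_4 = 2.
Since a_4 = a_0 = 2, the sequence is periodic with period 4.

4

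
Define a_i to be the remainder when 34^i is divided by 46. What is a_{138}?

We have a_1 = 34, a_2 = 6, a_3 = 20, a_4 = 36, a_5 = 28, a_6 = 32, a_7 = 30, a_8 = 8, a_9 = 42, a_{10} = 2, a_{11} = 22, a_{12} = 12, a_{13} = 40, a_{14} = 26, a_{15} = 10, a_{16} = 18, a_{17} = 14, a_{18} = 16, a_{19} = 38, a_{20} = 4, a_{21} = 44, a_{22} = 24, a_{23} = 34.
Since a_{23} = a_1 = 34, the sequence is periodic with period 22.
So a_{138} = a_{1 + ((138-1) mod 22)} = a_6 = 32.

32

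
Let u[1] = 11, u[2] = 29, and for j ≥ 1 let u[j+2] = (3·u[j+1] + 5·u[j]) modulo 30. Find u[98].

29

We have u[1] = 11,  u[2] = 29,  u[3] = 22,  u[4] = 1,  u[5] = 23,  u[6] = 14,  u[7] = 7,  u[8] = 1,  u[9] = 8,  u[10] = 29,  u[11] = 7,  u[12] = 16,  u[13] = 23,  u[14] = 29,  u[15] = 22.
Since (u[14], u[15]) = (u[2], u[3]) = (29, 22) (two consecutive terms determine the rest), the sequence is eventually periodic: after a pre-period of length 1 it cycles with period 12.
For j ≥ 2, u[j] depends only on (j - 2) mod 12. (98 - 2) mod 12 = 0, so u[98] = u[2] = 29.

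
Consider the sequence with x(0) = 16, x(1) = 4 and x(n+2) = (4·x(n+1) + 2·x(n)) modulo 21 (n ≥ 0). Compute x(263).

x(0) = 16; x(1) = 4; x(2) = 6; x(3) = 11; x(4) = 14; x(5) = 15; x(6) = 4; x(7) = 4; x(8) = 3; x(9) = 20; x(10) = 2; x(11) = 6; x(12) = 7; x(13) = 19; x(14) = 6; x(15) = 20; x(16) = 8; x(17) = 9; x(18) = 10; x(19) = 16; x(20) = 0; x(21) = 11; x(22) = 2; x(23) = 9; x(24) = 19; x(25) = 10; x(26) = 15; x(27) = 17; x(28) = 14; x(29) = 6; x(30) = 10; x(31) = 10; x(32) = 18; x(33) = 8; x(34) = 5; x(35) = 15; x(36) = 7; x(37) = 16; x(38) = 15; x(39) = 8; x(40) = 20; x(41) = 12; x(42) = 4; x(43) = 19; x(44) = 0; x(45) = 17; x(46) = 5; x(47) = 12; x(48) = 16; x(49) = 4.
Since (x(48), x(49)) = (x(0), x(1)) = (16, 4) (two consecutive terms determine the rest), the sequence is periodic with period 48.
(263 - 0) mod 48 = 23, so x(263) = x(23) = 9.

9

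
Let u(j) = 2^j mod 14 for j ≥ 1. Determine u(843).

8

Computing terms: u(1) = 2,  u(2) = 4,  u(3) = 8,  u(4) = 2.
The sequence repeats with period 3.
So u(843) = u(1 + ((843-1) mod 3)) = u(3) = 8.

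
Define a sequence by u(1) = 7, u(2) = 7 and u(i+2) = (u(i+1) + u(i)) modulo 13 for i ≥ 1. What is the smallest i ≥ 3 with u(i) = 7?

u(1) = 7; u(2) = 7; u(3) = 1; u(4) = 8; u(5) = 9; u(6) = 4; u(7) = 0; u(8) = 4; u(9) = 4; u(10) = 8; u(11) = 12; u(12) = 7; u(13) = 6; u(14) = 0; u(15) = 6; u(16) = 6; u(17) = 12; u(18) = 5; u(19) = 4; u(20) = 9; u(21) = 0; u(22) = 9; u(23) = 9; u(24) = 5; u(25) = 1; u(26) = 6; u(27) = 7; u(28) = 0; u(29) = 7; u(30) = 7.
The sequence repeats with period 28.
The value 7 first appears (with i ≥ 3) at u(12).

12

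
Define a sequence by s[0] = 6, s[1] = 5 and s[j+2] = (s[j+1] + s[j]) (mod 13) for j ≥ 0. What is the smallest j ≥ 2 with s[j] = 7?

14

We have s[0] = 6,  s[1] = 5,  s[2] = 11,  s[3] = 3,  s[4] = 1,  s[5] = 4,  s[6] = 5,  s[7] = 9,  s[8] = 1,  s[9] = 10,  s[10] = 11,  s[11] = 8,  s[12] = 6,  s[13] = 1,  s[14] = 7,  s[15] = 8,  s[16] = 2,  s[17] = 10,  s[18] = 12,  s[19] = 9,  s[20] = 8,  s[21] = 4,  s[22] = 12,  s[23] = 3,  s[24] = 2,  s[25] = 5,  s[26] = 7,  s[27] = 12,  s[28] = 6,  s[29] = 5.
The sequence repeats with period 28.
The value 7 first appears (with j ≥ 2) at s[14].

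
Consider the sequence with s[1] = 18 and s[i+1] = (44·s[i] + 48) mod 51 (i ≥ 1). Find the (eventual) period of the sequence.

16

s[1] = 18; s[2] = 24; s[3] = 33; s[4] = 21; s[5] = 3; s[6] = 27; s[7] = 12; s[8] = 15; s[9] = 45; s[10] = 39; s[11] = 30; s[12] = 42; s[13] = 9; s[14] = 36; s[15] = 0; s[16] = 48; s[17] = 18.
Since s[17] = s[1] = 18, the sequence is periodic with period 16.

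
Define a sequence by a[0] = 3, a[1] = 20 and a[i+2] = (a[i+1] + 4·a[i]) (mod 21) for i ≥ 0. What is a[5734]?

13

a[0] = 3, a[1] = 20, a[2] = 11, a[3] = 7, a[4] = 9, a[5] = 16, a[6] = 10, a[7] = 11, a[8] = 9, a[9] = 11, a[10] = 5, a[11] = 7, a[12] = 6, a[13] = 13, a[14] = 16, a[15] = 5, a[16] = 6, a[17] = 5, a[18] = 8, a[19] = 7, a[20] = 18, a[21] = 4, a[22] = 13, a[23] = 8, a[24] = 18, a[25] = 8, a[26] = 17, a[27] = 7, a[28] = 12, a[29] = 19, a[30] = 4, a[31] = 17, a[32] = 12, a[33] = 17, a[34] = 2, a[35] = 7, a[36] = 15, a[37] = 1, a[38] = 19, a[39] = 2, a[40] = 15, a[41] = 2, a[42] = 20, a[43] = 7, a[44] = 3, a[45] = 10, a[46] = 1, a[47] = 20, a[48] = 3, a[49] = 20.
Since (a[48], a[49]) = (a[0], a[1]) = (3, 20) (two consecutive terms determine the rest), the sequence is periodic with period 48.
So a[5734] = a[0 + ((5734-0) mod 48)] = a[22] = 13.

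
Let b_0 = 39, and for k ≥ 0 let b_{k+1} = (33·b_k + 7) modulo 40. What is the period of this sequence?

b_0 = 39,  b_1 = 14,  b_2 = 29,  b_3 = 4,  b_4 = 19,  b_5 = 34,  b_6 = 9,  b_7 = 24,  b_8 = 39.
Since b_8 = b_0 = 39, the sequence is periodic with period 8.

8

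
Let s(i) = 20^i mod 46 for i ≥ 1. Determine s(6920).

26

We have s(1) = 20,  s(2) = 32,  s(3) = 42,  s(4) = 12,  s(5) = 10,  s(6) = 16,  s(7) = 44,  s(8) = 6,  s(9) = 28,  s(10) = 8,  s(11) = 22,  s(12) = 26,  s(13) = 14,  s(14) = 4,  s(15) = 34,  s(16) = 36,  s(17) = 30,  s(18) = 2,  s(19) = 40,  s(20) = 18,  s(21) = 38,  s(22) = 24,  s(23) = 20.
The sequence repeats with period 22.
So s(6920) = s(1 + ((6920-1) mod 22)) = s(12) = 26.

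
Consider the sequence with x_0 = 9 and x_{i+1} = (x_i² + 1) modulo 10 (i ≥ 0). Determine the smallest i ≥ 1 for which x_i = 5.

Listing terms: x_0 = 9,  x_1 = 2,  x_2 = 5,  x_3 = 6,  x_4 = 7,  x_5 = 0,  x_6 = 1,  x_7 = 2.
Since x_7 = x_1 = 2, the sequence is eventually periodic: after a pre-period of length 1 it cycles with period 6.
The value 5 first appears (with i ≥ 1) at x_2.

2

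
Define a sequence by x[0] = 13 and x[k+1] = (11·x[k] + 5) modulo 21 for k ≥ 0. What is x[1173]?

x[0] = 13; x[1] = 1; x[2] = 16; x[3] = 13.
Since x[3] = x[0] = 13, the sequence is periodic with period 3.
So x[1173] = x[0 + ((1173-0) mod 3)] = x[0] = 13.

13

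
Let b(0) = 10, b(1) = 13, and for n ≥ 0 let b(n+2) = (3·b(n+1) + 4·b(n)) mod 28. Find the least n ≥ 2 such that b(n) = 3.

We have b(0) = 10; b(1) = 13; b(2) = 23; b(3) = 9; b(4) = 7; b(5) = 1; b(6) = 3; b(7) = 13; b(8) = 23.
Since (b(7), b(8)) = (b(1), b(2)) = (13, 23) (two consecutive terms determine the rest), the sequence is eventually periodic: after a pre-period of length 1 it cycles with period 6.
The value 3 first appears (with n ≥ 2) at b(6).

6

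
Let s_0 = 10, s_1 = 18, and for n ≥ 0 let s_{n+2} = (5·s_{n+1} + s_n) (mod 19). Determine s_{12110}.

s_0 = 10, s_1 = 18, s_2 = 5, s_3 = 5, s_4 = 11, s_5 = 3, s_6 = 7, s_7 = 0, s_8 = 7, s_9 = 16, s_{10} = 11, s_{11} = 14, s_{12} = 5, s_{13} = 1, s_{14} = 10, s_{15} = 13, s_{16} = 18, s_{17} = 8, s_{18} = 1, s_{19} = 13, s_{20} = 9, s_{21} = 1, s_{22} = 14, s_{23} = 14, s_{24} = 8, s_{25} = 16, s_{26} = 12, s_{27} = 0, s_{28} = 12, s_{29} = 3, s_{30} = 8, s_{31} = 5, s_{32} = 14, s_{33} = 18, s_{34} = 9, s_{35} = 6, s_{36} = 1, s_{37} = 11, s_{38} = 18, s_{39} = 6, s_{40} = 10, s_{41} = 18.
The sequence repeats with period 40.
So s_{12110} = s_{0 + ((12110-0) mod 40)} = s_{30} = 8.

8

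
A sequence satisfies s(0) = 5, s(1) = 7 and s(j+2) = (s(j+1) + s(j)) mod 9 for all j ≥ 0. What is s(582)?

0

s(0) = 5,  s(1) = 7,  s(2) = 3,  s(3) = 1,  s(4) = 4,  s(5) = 5,  s(6) = 0,  s(7) = 5,  s(8) = 5,  s(9) = 1,  s(10) = 6,  s(11) = 7,  s(12) = 4,  s(13) = 2,  s(14) = 6,  s(15) = 8,  s(16) = 5,  s(17) = 4,  s(18) = 0,  s(19) = 4,  s(20) = 4,  s(21) = 8,  s(22) = 3,  s(23) = 2,  s(24) = 5,  s(25) = 7.
The sequence repeats with period 24.
(582 - 0) mod 24 = 6, so s(582) = s(6) = 0.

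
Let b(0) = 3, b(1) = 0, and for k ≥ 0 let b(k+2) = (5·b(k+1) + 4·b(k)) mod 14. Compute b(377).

0

We have b(0) = 3, b(1) = 0, b(2) = 12, b(3) = 4, b(4) = 12, b(5) = 6, b(6) = 8, b(7) = 8, b(8) = 2, b(9) = 0, b(10) = 8, b(11) = 12, b(12) = 8, b(13) = 4, b(14) = 10, b(15) = 10, b(16) = 6, b(17) = 0, b(18) = 10, b(19) = 8, b(20) = 10, b(21) = 12, b(22) = 2, b(23) = 2, b(24) = 4, b(25) = 0, b(26) = 2, b(27) = 10, b(28) = 2, b(29) = 8, b(30) = 6, b(31) = 6, b(32) = 12, b(33) = 0, b(34) = 6, b(35) = 2, b(36) = 6, b(37) = 10, b(38) = 4, b(39) = 4, b(40) = 8, b(41) = 0, b(42) = 4, b(43) = 6, b(44) = 4, b(45) = 2, b(46) = 12, b(47) = 12, b(48) = 10, b(49) = 0, b(50) = 12.
Since (b(49), b(50)) = (b(1), b(2)) = (0, 12) (two consecutive terms determine the rest), the sequence is eventually periodic: after a pre-period of length 1 it cycles with period 48.
For k ≥ 1, b(k) depends only on (k - 1) mod 48. (377 - 1) mod 48 = 40, so b(377) = b(41) = 0.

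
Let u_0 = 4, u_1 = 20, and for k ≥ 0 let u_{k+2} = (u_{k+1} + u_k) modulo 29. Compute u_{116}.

10

Computing terms: u_0 = 4,  u_1 = 20,  u_2 = 24,  u_3 = 15,  u_4 = 10,  u_5 = 25,  u_6 = 6,  u_7 = 2,  u_8 = 8,  u_9 = 10,  u_{10} = 18,  u_{11} = 28,  u_{12} = 17,  u_{13} = 16,  u_{14} = 4,  u_{15} = 20.
The sequence repeats with period 14.
So u_{116} = u_{0 + ((116-0) mod 14)} = u_4 = 10.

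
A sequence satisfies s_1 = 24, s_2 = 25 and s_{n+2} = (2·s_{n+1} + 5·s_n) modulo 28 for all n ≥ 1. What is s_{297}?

s_1 = 24; s_2 = 25; s_3 = 2; s_4 = 17; s_5 = 16; s_6 = 5; s_7 = 6; s_8 = 9; s_9 = 20; s_{10} = 1; s_{11} = 18; s_{12} = 13; s_{13} = 4; s_{14} = 17; s_{15} = 26; s_{16} = 25; s_{17} = 12; s_{18} = 9; s_{19} = 22; s_{20} = 5; s_{21} = 8; s_{22} = 13; s_{23} = 10; s_{24} = 1; s_{25} = 24; s_{26} = 25.
The sequence repeats with period 24.
So s_{297} = s_{1 + ((297-1) mod 24)} = s_9 = 20.

20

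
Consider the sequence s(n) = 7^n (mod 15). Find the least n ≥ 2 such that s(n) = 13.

We have s(1) = 7; s(2) = 4; s(3) = 13; s(4) = 1; s(5) = 7.
The sequence repeats with period 4.
The value 13 first appears (with n ≥ 2) at s(3).

3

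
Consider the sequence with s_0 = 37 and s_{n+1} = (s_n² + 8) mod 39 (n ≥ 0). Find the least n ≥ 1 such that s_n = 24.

3

Computing terms: s_0 = 37; s_1 = 12; s_2 = 35; s_3 = 24; s_4 = 38; s_5 = 9; s_6 = 11; s_7 = 12.
Since s_7 = s_1 = 12, the sequence is eventually periodic: after a pre-period of length 1 it cycles with period 6.
The value 24 first appears (with n ≥ 1) at s_3.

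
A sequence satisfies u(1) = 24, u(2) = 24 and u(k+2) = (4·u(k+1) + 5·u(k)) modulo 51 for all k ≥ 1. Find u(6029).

u(1) = 24,  u(2) = 24,  u(3) = 12,  u(4) = 15,  u(5) = 18,  u(6) = 45,  u(7) = 15,  u(8) = 30,  u(9) = 42,  u(10) = 12,  u(11) = 3,  u(12) = 21,  u(13) = 48,  u(14) = 42,  u(15) = 0,  u(16) = 6,  u(17) = 24,  u(18) = 24.
The sequence repeats with period 16.
So u(6029) = u(1 + ((6029-1) mod 16)) = u(13) = 48.

48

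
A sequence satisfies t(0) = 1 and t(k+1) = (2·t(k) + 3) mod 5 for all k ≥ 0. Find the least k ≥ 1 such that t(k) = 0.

t(0) = 1; t(1) = 0; t(2) = 3; t(3) = 4; t(4) = 1.
The sequence repeats with period 4.
The value 0 first appears (with k ≥ 1) at t(1).

1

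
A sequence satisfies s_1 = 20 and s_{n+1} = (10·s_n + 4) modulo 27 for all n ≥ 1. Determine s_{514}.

20

We have s_1 = 20, s_2 = 15, s_3 = 19, s_4 = 5, s_5 = 0, s_6 = 4, s_7 = 17, s_8 = 12, s_9 = 16, s_{10} = 2, s_{11} = 24, s_{12} = 1, s_{13} = 14, s_{14} = 9, s_{15} = 13, s_{16} = 26, s_{17} = 21, s_{18} = 25, s_{19} = 11, s_{20} = 6, s_{21} = 10, s_{22} = 23, s_{23} = 18, s_{24} = 22, s_{25} = 8, s_{26} = 3, s_{27} = 7, s_{28} = 20.
Since s_{28} = s_1 = 20, the sequence is periodic with period 27.
(514 - 1) mod 27 = 0, so s_{514} = s_1 = 20.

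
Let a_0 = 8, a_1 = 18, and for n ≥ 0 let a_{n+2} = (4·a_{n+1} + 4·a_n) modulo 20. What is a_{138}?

a_0 = 8, a_1 = 18, a_2 = 4, a_3 = 8, a_4 = 8, a_5 = 4, a_6 = 8.
Since (a_5, a_6) = (a_2, a_3) = (4, 8) (two consecutive terms determine the rest), the sequence is eventually periodic: after a pre-period of length 2 it cycles with period 3.
For n ≥ 2, a_n depends only on (n - 2) mod 3. (138 - 2) mod 3 = 1, so a_{138} = a_3 = 8.

8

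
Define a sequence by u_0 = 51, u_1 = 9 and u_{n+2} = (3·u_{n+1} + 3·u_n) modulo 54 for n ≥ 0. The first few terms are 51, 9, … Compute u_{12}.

Computing terms: u_0 = 51; u_1 = 9; u_2 = 18; u_3 = 27; u_4 = 27; u_5 = 0; u_6 = 27; u_7 = 27.
Since (u_6, u_7) = (u_3, u_4) = (27, 27) (two consecutive terms determine the rest), the sequence is eventually periodic: after a pre-period of length 3 it cycles with period 3.
For n ≥ 3, u_n depends only on (n - 3) mod 3. (12 - 3) mod 3 = 0, so u_{12} = u_3 = 27.

27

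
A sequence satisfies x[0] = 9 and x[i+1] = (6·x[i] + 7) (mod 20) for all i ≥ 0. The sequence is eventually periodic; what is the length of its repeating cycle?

Listing terms: x[0] = 9, x[1] = 1, x[2] = 13, x[3] = 5, x[4] = 17, x[5] = 9.
Since x[5] = x[0] = 9, the sequence is periodic with period 5.

5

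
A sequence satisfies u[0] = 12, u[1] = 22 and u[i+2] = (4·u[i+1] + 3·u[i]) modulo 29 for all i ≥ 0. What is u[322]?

10

u[0] = 12, u[1] = 22, u[2] = 8, u[3] = 11, u[4] = 10, u[5] = 15, u[6] = 3, u[7] = 28, u[8] = 5, u[9] = 17, u[10] = 25, u[11] = 6, u[12] = 12, u[13] = 8, u[14] = 10, u[15] = 6, u[16] = 25, u[17] = 2, u[18] = 25, u[19] = 19, u[20] = 6, u[21] = 23, u[22] = 23, u[23] = 16, u[24] = 17, u[25] = 0, u[26] = 22, u[27] = 1, u[28] = 12, u[29] = 22.
The sequence repeats with period 28.
(322 - 0) mod 28 = 14, so u[322] = u[14] = 10.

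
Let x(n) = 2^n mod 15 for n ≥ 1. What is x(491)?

8

x(1) = 2,  x(2) = 4,  x(3) = 8,  x(4) = 1,  x(5) = 2.
Since x(5) = x(1) = 2, the sequence is periodic with period 4.
(491 - 1) mod 4 = 2, so x(491) = x(3) = 8.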